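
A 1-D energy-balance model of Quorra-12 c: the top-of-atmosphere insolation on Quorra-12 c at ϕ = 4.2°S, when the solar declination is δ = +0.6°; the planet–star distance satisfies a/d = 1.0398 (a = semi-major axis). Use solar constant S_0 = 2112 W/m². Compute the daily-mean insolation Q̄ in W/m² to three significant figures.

Q̄ ≈ 724 W/m²

cos h₀ = −tan(-4.2°) tan(+0.600°) = 0.0008, h₀ = 1.5700 rad.
Bracket: h₀ sin ϕ sin δ + cos ϕ cos δ sin h₀ = 1.5700×-0.07324×0.01047 + 0.99731×0.99995×1.00000 = -0.001204 + 0.997260 = 0.996056.
Inverse-square distance factor (a/d)² = 1.0398² = 1.081184.
Q̄ = (S_0/π) × 1.081184 × [bracket] = (2112/π) × 1.081184 × 0.996056 = 724.0 W/m².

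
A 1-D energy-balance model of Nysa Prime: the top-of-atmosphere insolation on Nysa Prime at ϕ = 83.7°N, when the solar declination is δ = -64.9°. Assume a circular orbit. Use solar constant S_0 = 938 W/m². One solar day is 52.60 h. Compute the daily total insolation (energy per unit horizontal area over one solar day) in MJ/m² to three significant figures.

cos h₀ = −tan(+83.7°) tan(-64.900°) = 19.3365 ≥ 1 ⇒ polar night, h₀ = 0 and Q̄ = 0.
Daily total = Q̄ × 52.60 h × 3600 s/h = 0.00 MJ/m².

0.00 MJ/m²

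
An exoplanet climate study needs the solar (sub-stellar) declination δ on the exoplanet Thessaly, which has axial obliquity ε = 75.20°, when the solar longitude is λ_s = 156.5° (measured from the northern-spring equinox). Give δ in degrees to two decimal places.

δ = +22.68°

sin δ = sin ε · sin λ_s = sin 75.20° × sin 156.5° = 0.385520.
δ = arcsin(0.385520) = +22.68°.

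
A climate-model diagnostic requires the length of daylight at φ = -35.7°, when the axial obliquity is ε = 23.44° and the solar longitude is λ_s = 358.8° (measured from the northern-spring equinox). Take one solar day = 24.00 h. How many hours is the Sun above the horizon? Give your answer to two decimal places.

12.05 h

Solar declination: sin δ = sin ε · sin λ_s = sin 23.44° × sin 358.8° = -0.00833, so δ = -0.477°.
cos H₀ = −tan φ · tan δ = −tan(-35.7°) × tan(-0.477°) = -0.0060, so H₀ = 1.5768 rad = 90.34°.
Daylight = 2H₀/(2π) × 24.00 h = (1.5768/π) × 24.00 = 12.05 h.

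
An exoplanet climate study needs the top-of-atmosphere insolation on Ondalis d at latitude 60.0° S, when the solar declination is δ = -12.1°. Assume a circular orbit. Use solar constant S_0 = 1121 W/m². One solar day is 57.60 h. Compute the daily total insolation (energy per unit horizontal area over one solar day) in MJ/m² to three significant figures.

cos h₀ = −tan(-60.0°) tan(-12.100°) = -0.3713, h₀ = 1.9512 rad.
Bracket: h₀ sin ϕ sin δ + cos ϕ cos δ sin h₀ = 1.9512×-0.86603×-0.20962 + 0.50000×0.97778×0.92851 = 0.354215 + 0.453939 = 0.808154.
Q̄ = (S_0/π) × [bracket] = (1121/π) × 0.808154 = 288.37 W/m².
Daily total = Q̄ × 57.60 h × 3600 s/h = 288.37 × 57.60 × 3600 / 10⁶ = 59.80 MJ/m².

59.8 MJ/m²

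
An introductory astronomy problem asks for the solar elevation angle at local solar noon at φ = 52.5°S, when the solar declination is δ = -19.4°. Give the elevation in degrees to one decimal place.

At local noon the hour angle is zero, so the zenith angle equals |φ − δ| = |-52.5° − (-19.400°)| = 33.100°.
Elevation = 90° − 33.100° = 56.9°.

56.9°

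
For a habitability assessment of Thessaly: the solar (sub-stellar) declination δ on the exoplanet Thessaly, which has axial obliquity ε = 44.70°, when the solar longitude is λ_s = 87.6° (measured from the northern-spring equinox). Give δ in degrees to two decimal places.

sin δ = sin ε · sin λ_s = sin 44.70° × sin 87.6° = 0.702778.
δ = arcsin(0.702778) = +44.65°.

δ = +44.65°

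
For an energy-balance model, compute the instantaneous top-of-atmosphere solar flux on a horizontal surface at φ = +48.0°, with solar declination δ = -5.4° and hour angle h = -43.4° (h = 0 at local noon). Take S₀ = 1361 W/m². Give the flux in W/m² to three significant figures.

564 W/m²

cos θ_z = sin φ sin δ + cos φ cos δ cos h = -0.069936 + 0.484016 = 0.414080.
Flux = S₀ · cos θ_z = 1361 × 0.414080 = 563.6 W/m².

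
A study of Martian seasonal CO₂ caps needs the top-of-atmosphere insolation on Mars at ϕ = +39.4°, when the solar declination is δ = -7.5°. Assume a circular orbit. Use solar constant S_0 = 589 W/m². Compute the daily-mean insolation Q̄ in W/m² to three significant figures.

cos h₀ = −tan(+39.4°) tan(-7.500°) = 0.1081, h₀ = 1.4624 rad.
Bracket: h₀ sin ϕ sin δ + cos ϕ cos δ sin h₀ = 1.4624×0.63473×-0.13053 + 0.77273×0.99144×0.99414 = -0.121162 + 0.761626 = 0.640464.
Q̄ = (S_0/π) × [bracket] = (589/π) × 0.640464 = 120.1 W/m².

Q̄ ≈ 120 W/m²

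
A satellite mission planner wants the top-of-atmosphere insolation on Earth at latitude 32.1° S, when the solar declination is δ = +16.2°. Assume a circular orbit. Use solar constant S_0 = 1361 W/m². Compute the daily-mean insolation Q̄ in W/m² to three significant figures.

cos h₀ = −tan(-32.1°) tan(+16.200°) = 0.1822, h₀ = 1.3875 rad.
Bracket: h₀ sin ϕ sin δ + cos ϕ cos δ sin h₀ = 1.3875×-0.53140×0.27899 + 0.84712×0.96029×0.98325 = -0.205704 + 0.799855 = 0.594151.
Q̄ = (S_0/π) × [bracket] = (1361/π) × 0.594151 = 257.4 W/m².

Q̄ ≈ 257 W/m²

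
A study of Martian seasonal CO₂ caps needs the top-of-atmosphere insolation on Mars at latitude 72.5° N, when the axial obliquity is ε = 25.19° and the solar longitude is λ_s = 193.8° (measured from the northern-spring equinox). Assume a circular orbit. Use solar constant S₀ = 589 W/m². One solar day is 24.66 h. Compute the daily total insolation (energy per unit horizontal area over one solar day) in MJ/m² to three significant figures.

Solar declination: sin δ = sin ε · sin λ_s = sin 25.19° × sin 193.8° = -0.10152, so δ = -5.827°.
cos H₀ = −tan(+72.5°) tan(-5.827°) = 0.3237, H₀ = 1.2412 rad.
Bracket: H₀ sin φ sin δ + cos φ cos δ sin H₀ = 1.2412×0.95372×-0.10152 + 0.30071×0.99483×0.94617 = -0.120175 + 0.283052 = 0.162877.
Q̄ = (S₀/π) × [bracket] = (589/π) × 0.162877 = 30.537 W/m².
Daily total = Q̄ × 24.66 h × 3600 s/h = 30.537 × 24.66 × 3600 / 10⁶ = 2.711 MJ/m².

2.71 MJ/m²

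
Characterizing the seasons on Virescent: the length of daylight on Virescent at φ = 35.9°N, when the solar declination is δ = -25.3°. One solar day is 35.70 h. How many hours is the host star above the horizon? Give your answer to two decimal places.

cos H₀ = −tan φ · tan δ = −tan(+35.9°) × tan(-25.300°) = 0.3422, so H₀ = 1.2216 rad = 69.99°.
Daylight = 2H₀/(2π) × 35.70 h = (1.2216/π) × 35.70 = 13.88 h.

13.88 h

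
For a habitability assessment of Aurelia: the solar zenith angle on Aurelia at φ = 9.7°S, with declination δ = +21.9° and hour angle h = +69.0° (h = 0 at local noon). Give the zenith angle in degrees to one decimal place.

cos θ_z = sin φ sin δ + cos φ cos δ cos h = -0.062844 + 0.327753 = 0.264909.
θ_z = arccos(0.264909) = 74.6°.

θ_z = 74.6°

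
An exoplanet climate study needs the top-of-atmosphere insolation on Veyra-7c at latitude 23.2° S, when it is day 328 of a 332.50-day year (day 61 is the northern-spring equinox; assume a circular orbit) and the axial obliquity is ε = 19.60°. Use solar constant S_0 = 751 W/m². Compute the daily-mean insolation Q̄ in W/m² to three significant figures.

Solar longitude: L_s = 360° × (328 − 61)/332.50 = 289.083°.
sin δ = sin 19.60° × sin 289.083° = -0.31702, so δ = -18.483°.
cos h₀ = −tan(-23.2°) tan(-18.483°) = -0.1433, h₀ = 1.7146 rad.
Bracket: h₀ sin ϕ sin δ + cos ϕ cos δ sin h₀ = 1.7146×-0.39394×-0.31702 + 0.91914×0.94842×0.98968 = 0.214131 + 0.862734 = 1.076865.
Q̄ = (S_0/π) × [bracket] = (751/π) × 1.076865 = 257.4 W/m².

Q̄ ≈ 257 W/m²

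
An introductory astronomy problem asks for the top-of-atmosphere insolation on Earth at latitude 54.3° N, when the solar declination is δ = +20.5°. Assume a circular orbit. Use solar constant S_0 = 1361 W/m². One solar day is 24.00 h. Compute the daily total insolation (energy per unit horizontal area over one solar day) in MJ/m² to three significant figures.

40.0 MJ/m²

cos h₀ = −tan(+54.3°) tan(+20.500°) = -0.5203, h₀ = 2.1180 rad.
Bracket: h₀ sin ϕ sin δ + cos ϕ cos δ sin h₀ = 2.1180×0.81208×0.35021 + 0.58354×0.93667×0.85397 = 0.602356 + 0.466767 = 1.069123.
Q̄ = (S_0/π) × [bracket] = (1361/π) × 1.069123 = 463.17 W/m².
Daily total = Q̄ × 24.00 h × 3600 s/h = 463.17 × 24.00 × 3600 / 10⁶ = 40.02 MJ/m².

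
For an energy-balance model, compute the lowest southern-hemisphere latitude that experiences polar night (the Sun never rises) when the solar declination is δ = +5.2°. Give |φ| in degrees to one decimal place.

|φ| = 84.8°

Polar night requires cos H₀ = −tan φ tan δ ≥ 1, i.e. tan φ tan δ ≤ −1.
The boundary is |tan φ| · |tan δ| = 1, so |φ| = 90° − |δ| = 90° − 5.2° = 84.8° in the southern hemisphere.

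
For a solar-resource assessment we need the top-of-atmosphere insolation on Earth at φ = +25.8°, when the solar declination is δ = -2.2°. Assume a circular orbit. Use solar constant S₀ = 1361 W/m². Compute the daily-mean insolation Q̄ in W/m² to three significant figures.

cos H₀ = −tan(+25.8°) tan(-2.200°) = 0.0186, H₀ = 1.5522 rad.
Bracket: H₀ sin φ sin δ + cos φ cos δ sin H₀ = 1.5522×0.43523×-0.03839 + 0.90032×0.99926×0.99983 = -0.025935 + 0.899501 = 0.873566.
Q̄ = (S₀/π) × [bracket] = (1361/π) × 0.873566 = 378.4 W/m².

Q̄ ≈ 378 W/m²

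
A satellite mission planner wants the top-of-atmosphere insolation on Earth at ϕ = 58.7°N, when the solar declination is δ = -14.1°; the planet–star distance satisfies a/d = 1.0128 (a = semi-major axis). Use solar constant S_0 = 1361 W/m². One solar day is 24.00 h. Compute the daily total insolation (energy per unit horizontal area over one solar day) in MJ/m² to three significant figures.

8.47 MJ/m²

cos h₀ = −tan(+58.7°) tan(-14.100°) = 0.4131, h₀ = 1.1449 rad.
Bracket: h₀ sin ϕ sin δ + cos ϕ cos δ sin h₀ = 1.1449×0.85446×-0.24362 + 0.51952×0.96987×0.91068 = -0.238326 + 0.458861 = 0.220535.
Inverse-square distance factor (a/d)² = 1.0128² = 1.025764.
Q̄ = (S_0/π) × 1.025764 × [bracket] = (1361/π) × 1.025764 × 0.220535 = 98.002 W/m².
Daily total = Q̄ × 24.00 h × 3600 s/h = 98.002 × 24.00 × 3600 / 10⁶ = 8.467 MJ/m².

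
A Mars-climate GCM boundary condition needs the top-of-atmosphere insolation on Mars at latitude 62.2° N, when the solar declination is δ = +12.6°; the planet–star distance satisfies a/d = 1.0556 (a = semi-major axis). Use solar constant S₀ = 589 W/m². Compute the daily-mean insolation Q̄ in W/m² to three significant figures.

cos H₀ = −tan(+62.2°) tan(+12.600°) = -0.4240, H₀ = 2.0086 rad.
Bracket: H₀ sin φ sin δ + cos φ cos δ sin H₀ = 2.0086×0.88458×0.21814 + 0.46639×0.97592×0.90568 = 0.387584 + 0.412229 = 0.799813.
Inverse-square distance factor (a/d)² = 1.0556² = 1.114291.
Q̄ = (S₀/π) × 1.114291 × [bracket] = (589/π) × 1.114291 × 0.799813 = 167.1 W/m².

Q̄ ≈ 167 W/m²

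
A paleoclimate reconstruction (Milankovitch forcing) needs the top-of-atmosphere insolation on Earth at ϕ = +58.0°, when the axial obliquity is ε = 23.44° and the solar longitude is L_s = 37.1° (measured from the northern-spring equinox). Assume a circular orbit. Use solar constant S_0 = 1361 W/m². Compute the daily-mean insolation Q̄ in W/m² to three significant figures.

Q̄ ≈ 379 W/m²

Solar declination: sin δ = sin ε · sin L_s = sin 23.44° × sin 37.1° = 0.23995, so δ = +13.884°.
cos h₀ = −tan(+58.0°) tan(+13.884°) = -0.3956, h₀ = 1.9775 rad.
Bracket: h₀ sin ϕ sin δ + cos ϕ cos δ sin h₀ = 1.9775×0.84805×0.23995 + 0.52992×0.97079×0.91844 = 0.402401 + 0.472483 = 0.874884.
Q̄ = (S_0/π) × [bracket] = (1361/π) × 0.874884 = 379.0 W/m².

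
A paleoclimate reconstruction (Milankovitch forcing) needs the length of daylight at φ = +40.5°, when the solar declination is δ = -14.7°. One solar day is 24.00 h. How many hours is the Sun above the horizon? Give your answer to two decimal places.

cos H₀ = −tan φ · tan δ = −tan(+40.5°) × tan(-14.700°) = 0.2241, so H₀ = 1.3448 rad = 77.05°.
Daylight = 2H₀/(2π) × 24.00 h = (1.3448/π) × 24.00 = 10.27 h.

10.27 h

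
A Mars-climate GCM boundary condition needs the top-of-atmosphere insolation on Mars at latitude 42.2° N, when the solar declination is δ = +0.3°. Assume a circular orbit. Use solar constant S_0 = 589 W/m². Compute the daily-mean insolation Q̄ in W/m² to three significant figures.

cos h₀ = −tan(+42.2°) tan(+0.300°) = -0.0047, h₀ = 1.5755 rad.
Bracket: h₀ sin ϕ sin δ + cos ϕ cos δ sin h₀ = 1.5755×0.67172×0.00524 + 0.74080×0.99999×0.99999 = 0.005545 + 0.740785 = 0.746330.
Q̄ = (S_0/π) × [bracket] = (589/π) × 0.746330 = 139.9 W/m².

Q̄ ≈ 140 W/m²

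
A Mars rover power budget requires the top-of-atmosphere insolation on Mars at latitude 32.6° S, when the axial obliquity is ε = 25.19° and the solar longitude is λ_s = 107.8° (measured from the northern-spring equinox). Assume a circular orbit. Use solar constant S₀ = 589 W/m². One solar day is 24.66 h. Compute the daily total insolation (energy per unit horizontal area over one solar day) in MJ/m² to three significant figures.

Solar declination: sin δ = sin ε · sin λ_s = sin 25.19° × sin 107.8° = 0.40525, so δ = +23.907°.
cos H₀ = −tan(-32.6°) tan(+23.907°) = 0.2835, H₀ = 1.2834 rad.
Bracket: H₀ sin φ sin δ + cos φ cos δ sin H₀ = 1.2834×-0.53877×0.40525 + 0.84245×0.91421×0.95898 = -0.280213 + 0.738584 = 0.458371.
Q̄ = (S₀/π) × [bracket] = (589/π) × 0.458371 = 85.937 W/m².
Daily total = Q̄ × 24.66 h × 3600 s/h = 85.937 × 24.66 × 3600 / 10⁶ = 7.629 MJ/m².

7.63 MJ/m²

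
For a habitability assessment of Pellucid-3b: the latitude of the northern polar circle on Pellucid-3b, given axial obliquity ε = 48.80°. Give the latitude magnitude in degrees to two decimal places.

The polar circle is the lowest latitude that experiences at least one full rotation of continuous daylight at the northern-summer solstice; it lies at |φ| = 90° − ε = 90° − 48.80° = 41.20°.

41.20°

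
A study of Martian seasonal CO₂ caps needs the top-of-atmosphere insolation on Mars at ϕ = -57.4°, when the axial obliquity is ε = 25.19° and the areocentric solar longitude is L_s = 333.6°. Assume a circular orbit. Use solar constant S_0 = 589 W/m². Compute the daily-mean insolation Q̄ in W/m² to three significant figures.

sin δ = sin 25.19° × sin 333.6° = -0.18925, so δ = -10.909°.
cos h₀ = −tan(-57.4°) tan(-10.909°) = -0.3014, h₀ = 1.8769 rad.
Bracket: h₀ sin ϕ sin δ + cos ϕ cos δ sin h₀ = 1.8769×-0.84245×-0.18925 + 0.53877×0.98193×0.95351 = 0.299241 + 0.504440 = 0.803681.
Q̄ = (S_0/π) × [bracket] = (589/π) × 0.803681 = 150.7 W/m².

Q̄ ≈ 151 W/m²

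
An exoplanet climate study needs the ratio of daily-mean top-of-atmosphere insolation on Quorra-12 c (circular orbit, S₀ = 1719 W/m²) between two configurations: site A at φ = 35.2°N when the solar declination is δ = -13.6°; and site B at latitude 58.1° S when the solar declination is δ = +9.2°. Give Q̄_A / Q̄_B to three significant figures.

Q̄_A / Q̄_B ≈ 1.82

— Configuration A (φ=+35.2°):
cos H₀ = −tan(+35.2°) tan(-13.600°) = 0.1707, H₀ = 1.3993 rad.
Bracket: H₀ sin φ sin δ + cos φ cos δ sin H₀ = 1.3993×0.57643×-0.23514 + 0.81714×0.97196×0.98533 = -0.189664 + 0.782576 = 0.592912.
Q̄ = (S₀/π) × [bracket] = (1719/π) × 0.592912 = 324.43 W/m².
— Configuration B (φ=-58.1°):
cos H₀ = −tan(-58.1°) tan(+9.200°) = 0.2602, H₀ = 1.3076 rad.
Bracket: H₀ sin φ sin δ + cos φ cos δ sin H₀ = 1.3076×-0.84897×0.15988 + 0.52844×0.98714×0.96555 = -0.177485 + 0.503674 = 0.326189.
Q̄ = (S₀/π) × [bracket] = (1719/π) × 0.326189 = 178.48 W/m².
Ratio Q̄_A / Q̄_B = 324.43 / 178.48 = 1.818.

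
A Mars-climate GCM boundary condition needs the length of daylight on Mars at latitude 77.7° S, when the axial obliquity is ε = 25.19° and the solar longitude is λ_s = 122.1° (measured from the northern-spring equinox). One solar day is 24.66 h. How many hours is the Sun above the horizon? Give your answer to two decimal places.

Solar declination: sin δ = sin ε · sin λ_s = sin 25.19° × sin 122.1° = 0.36055, so δ = +21.134°.
cos H₀ = −tan φ · tan δ = 1.7729 ≥ 1, so the Sun never rises (polar night) and H₀ = 0.
Daylight = 2H₀/(2π) × 24.66 h = (0.0000/π) × 24.66 = 0.00 h.

0.00 h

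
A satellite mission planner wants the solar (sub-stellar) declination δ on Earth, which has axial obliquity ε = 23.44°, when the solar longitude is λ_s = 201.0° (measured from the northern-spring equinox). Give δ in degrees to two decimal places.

sin δ = sin ε · sin λ_s = sin 23.44° × sin 201.0° = -0.142555.
δ = arcsin(-0.142555) = -8.20°.

δ = -8.20°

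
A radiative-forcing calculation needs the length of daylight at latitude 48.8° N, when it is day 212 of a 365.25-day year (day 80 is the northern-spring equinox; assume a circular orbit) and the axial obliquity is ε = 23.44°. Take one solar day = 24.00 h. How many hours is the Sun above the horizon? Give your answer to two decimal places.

14.85 h

Solar longitude: L_s = 360° × (212 − 80)/365.25 = 130.103°.
sin δ = sin 23.44° × sin 130.103° = 0.30427, so δ = +17.714°.
cos h₀ = −tan ϕ · tan δ = −tan(+48.8°) × tan(+17.714°) = -0.3649, so h₀ = 1.9443 rad = 111.40°.
Daylight = 2h₀/(2π) × 24.00 h = (1.9443/π) × 24.00 = 14.85 h.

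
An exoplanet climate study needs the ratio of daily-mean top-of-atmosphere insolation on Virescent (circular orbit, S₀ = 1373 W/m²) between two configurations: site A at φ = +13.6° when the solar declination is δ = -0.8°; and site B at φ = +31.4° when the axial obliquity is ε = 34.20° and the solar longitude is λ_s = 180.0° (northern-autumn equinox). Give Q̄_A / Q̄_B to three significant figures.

Q̄_A / Q̄_B ≈ 1.13

— Configuration A (φ=+13.6°):
cos H₀ = −tan(+13.6°) tan(-0.800°) = 0.0034, H₀ = 1.5674 rad.
Bracket: H₀ sin φ sin δ + cos φ cos δ sin H₀ = 1.5674×0.23514×-0.01396 + 0.97196×0.99990×0.99999 = -0.005145 + 0.971853 = 0.966708.
Q̄ = (S₀/π) × [bracket] = (1373/π) × 0.966708 = 422.49 W/m².
— Configuration B (φ=+31.4°):
Solar declination: sin δ = sin ε · sin λ_s = sin 34.20° × sin 180.0° = 0.00000, so δ = +0.000°.
cos H₀ = −tan(+31.4°) tan(+0.000°) = -0.0000, H₀ = 1.5708 rad.
Bracket: H₀ sin φ sin δ + cos φ cos δ sin H₀ = 1.5708×0.52101×0.00000 + 0.85355×1.00000×1.00000 = 0.000000 + 0.853550 = 0.853550.
Q̄ = (S₀/π) × [bracket] = (1373/π) × 0.853550 = 373.04 W/m².
Ratio Q̄_A / Q̄_B = 422.49 / 373.04 = 1.133.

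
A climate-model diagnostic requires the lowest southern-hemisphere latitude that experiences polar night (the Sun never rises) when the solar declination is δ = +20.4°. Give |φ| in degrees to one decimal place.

Polar night requires cos H₀ = −tan φ tan δ ≥ 1, i.e. tan φ tan δ ≤ −1.
The boundary is |tan φ| · |tan δ| = 1, so |φ| = 90° − |δ| = 90° − 20.4° = 69.6° in the southern hemisphere.

|φ| = 69.6°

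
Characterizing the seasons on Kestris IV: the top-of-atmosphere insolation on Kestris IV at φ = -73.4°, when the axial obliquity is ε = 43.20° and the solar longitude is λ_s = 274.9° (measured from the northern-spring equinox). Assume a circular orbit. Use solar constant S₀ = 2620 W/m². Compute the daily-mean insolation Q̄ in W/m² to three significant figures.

Solar declination: sin δ = sin ε · sin λ_s = sin 43.20° × sin 274.9° = -0.68205, so δ = -43.004°.
cos H₀ = −tan(-73.4°) tan(-43.004°) = -3.1285 ≤ −1 ⇒ polar day, H₀ = π.
Bracket: H₀ sin φ sin δ + cos φ cos δ sin H₀ = 3.1416×-0.95832×-0.68205 + 0.28569×0.73131×0.00000 = 2.053419 + 0.000000 = 2.053419.
Q̄ = (S₀/π) × [bracket] = (2620/π) × 2.053419 = 1712 W/m².

Q̄ ≈ 1.71e+03 W/m²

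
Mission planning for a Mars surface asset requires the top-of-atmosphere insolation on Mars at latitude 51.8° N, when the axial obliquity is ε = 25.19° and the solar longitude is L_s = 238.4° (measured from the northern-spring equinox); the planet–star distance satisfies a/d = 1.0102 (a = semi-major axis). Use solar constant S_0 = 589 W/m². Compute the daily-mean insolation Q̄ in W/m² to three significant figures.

Q̄ ≈ 38.4 W/m²

Solar declination: sin δ = sin ε · sin L_s = sin 25.19° × sin 238.4° = -0.36251, so δ = -21.255°.
cos h₀ = −tan(+51.8°) tan(-21.255°) = 0.4943, h₀ = 1.0538 rad.
Bracket: h₀ sin ϕ sin δ + cos ϕ cos δ sin h₀ = 1.0538×0.78586×-0.36251 + 0.61841×0.93198×0.86929 = -0.300209 + 0.501012 = 0.200803.
Inverse-square distance factor (a/d)² = 1.0102² = 1.020504.
Q̄ = (S_0/π) × 1.020504 × [bracket] = (589/π) × 1.020504 × 0.200803 = 38.42 W/m².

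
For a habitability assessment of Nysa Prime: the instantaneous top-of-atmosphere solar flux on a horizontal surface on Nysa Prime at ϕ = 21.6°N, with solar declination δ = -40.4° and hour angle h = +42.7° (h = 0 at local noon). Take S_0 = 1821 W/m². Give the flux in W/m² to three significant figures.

513 W/m²

cos θ_z = sin ϕ sin δ + cos ϕ cos δ cos h = -0.238589 + 0.520364 = 0.281775.
Flux = S_0 · cos θ_z = 1821 × 0.281775 = 513.1 W/m².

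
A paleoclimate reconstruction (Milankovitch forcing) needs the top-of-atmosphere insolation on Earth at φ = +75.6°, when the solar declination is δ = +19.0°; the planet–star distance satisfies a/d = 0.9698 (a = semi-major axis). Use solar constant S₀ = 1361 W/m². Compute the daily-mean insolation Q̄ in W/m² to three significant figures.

Q̄ ≈ 404 W/m²

cos H₀ = −tan(+75.6°) tan(+19.000°) = -1.3411 ≤ −1 ⇒ polar day, H₀ = π.
Bracket: H₀ sin φ sin δ + cos φ cos δ sin H₀ = 3.1416×0.96858×0.32557 + 0.24869×0.94552×0.00000 = 0.990674 + 0.000000 = 0.990674.
Inverse-square distance factor (a/d)² = 0.9698² = 0.940512.
Q̄ = (S₀/π) × 0.940512 × [bracket] = (1361/π) × 0.940512 × 0.990674 = 403.6 W/m².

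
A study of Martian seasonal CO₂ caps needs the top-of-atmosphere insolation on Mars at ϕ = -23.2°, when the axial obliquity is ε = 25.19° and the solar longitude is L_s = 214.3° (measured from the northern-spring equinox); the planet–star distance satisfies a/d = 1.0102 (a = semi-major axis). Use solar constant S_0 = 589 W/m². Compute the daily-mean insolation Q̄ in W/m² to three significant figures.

Solar declination: sin δ = sin ε · sin L_s = sin 25.19° × sin 214.3° = -0.23985, so δ = -13.878°.
cos h₀ = −tan(-23.2°) tan(-13.878°) = -0.1059, h₀ = 1.6769 rad.
Bracket: h₀ sin ϕ sin δ + cos ϕ cos δ sin h₀ = 1.6769×-0.39394×-0.23985 + 0.91914×0.97081×0.99438 = 0.158444 + 0.887296 = 1.045740.
Inverse-square distance factor (a/d)² = 1.0102² = 1.020504.
Q̄ = (S_0/π) × 1.020504 × [bracket] = (589/π) × 1.020504 × 1.045740 = 200.1 W/m².

Q̄ ≈ 200 W/m²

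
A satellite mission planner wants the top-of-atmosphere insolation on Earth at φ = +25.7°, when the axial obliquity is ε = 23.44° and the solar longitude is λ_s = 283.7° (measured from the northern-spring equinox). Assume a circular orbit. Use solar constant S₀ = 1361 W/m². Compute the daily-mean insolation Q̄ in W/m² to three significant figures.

Solar declination: sin δ = sin ε · sin λ_s = sin 23.44° × sin 283.7° = -0.38647, so δ = -22.735°.
cos H₀ = −tan(+25.7°) tan(-22.735°) = 0.2017, H₀ = 1.3677 rad.
Bracket: H₀ sin φ sin δ + cos φ cos δ sin H₀ = 1.3677×0.43366×-0.38647 + 0.90108×0.92230×0.97945 = -0.229222 + 0.813988 = 0.584766.
Q̄ = (S₀/π) × [bracket] = (1361/π) × 0.584766 = 253.3 W/m².

Q̄ ≈ 253 W/m²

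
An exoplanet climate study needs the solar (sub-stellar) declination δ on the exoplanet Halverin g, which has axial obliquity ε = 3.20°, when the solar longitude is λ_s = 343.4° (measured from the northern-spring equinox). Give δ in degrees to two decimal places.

δ = -0.91°

sin δ = sin ε · sin λ_s = sin 3.20° × sin 343.4° = -0.015948.
δ = arcsin(-0.015948) = -0.91°.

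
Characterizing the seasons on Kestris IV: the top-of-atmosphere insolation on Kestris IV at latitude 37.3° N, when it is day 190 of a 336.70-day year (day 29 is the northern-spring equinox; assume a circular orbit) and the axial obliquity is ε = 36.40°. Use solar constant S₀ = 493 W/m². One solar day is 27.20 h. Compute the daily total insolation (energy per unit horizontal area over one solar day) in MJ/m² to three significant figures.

Solar longitude: λ_s = 360° × (190 − 29)/336.70 = 172.141°.
sin δ = sin 36.40° × sin 172.141° = 0.08114, so δ = +4.654°.
cos H₀ = −tan(+37.3°) tan(+4.654°) = -0.0620, H₀ = 1.6329 rad.
Bracket: H₀ sin φ sin δ + cos φ cos δ sin H₀ = 1.6329×0.60599×0.08114 + 0.79547×0.99670×0.99808 = 0.080290 + 0.791323 = 0.871613.
Q̄ = (S₀/π) × [bracket] = (493/π) × 0.871613 = 136.78 W/m².
Daily total = Q̄ × 27.20 h × 3600 s/h = 136.78 × 27.20 × 3600 / 10⁶ = 13.39 MJ/m².

13.4 MJ/m²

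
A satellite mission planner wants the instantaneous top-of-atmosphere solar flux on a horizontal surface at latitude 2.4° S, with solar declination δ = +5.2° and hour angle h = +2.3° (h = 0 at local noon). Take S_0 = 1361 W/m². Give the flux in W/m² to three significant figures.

cos θ_z = sin ϕ sin δ + cos ϕ cos δ cos h = -0.003795 + 0.994209 = 0.990414.
Flux = S_0 · cos θ_z = 1361 × 0.990414 = 1348 W/m².

1.35e+03 W/m²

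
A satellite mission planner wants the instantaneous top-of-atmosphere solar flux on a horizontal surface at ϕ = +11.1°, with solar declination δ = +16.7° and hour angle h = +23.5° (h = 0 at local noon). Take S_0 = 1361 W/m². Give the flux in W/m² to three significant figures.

cos θ_z = sin ϕ sin δ + cos ϕ cos δ cos h = 0.055323 + 0.861949 = 0.917272.
Flux = S_0 · cos θ_z = 1361 × 0.917272 = 1248 W/m².

1.25e+03 W/m²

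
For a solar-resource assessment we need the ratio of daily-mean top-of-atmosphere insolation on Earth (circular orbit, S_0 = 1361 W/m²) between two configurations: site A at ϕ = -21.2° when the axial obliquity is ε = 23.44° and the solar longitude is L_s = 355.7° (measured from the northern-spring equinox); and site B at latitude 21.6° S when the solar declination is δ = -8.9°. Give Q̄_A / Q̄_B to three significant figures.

— Configuration A (ϕ=-21.2°):
Solar declination: sin δ = sin ε · sin L_s = sin 23.44° × sin 355.7° = -0.02983, so δ = -1.709°.
cos h₀ = −tan(-21.2°) tan(-1.709°) = -0.0116, h₀ = 1.5824 rad.
Bracket: h₀ sin ϕ sin δ + cos ϕ cos δ sin h₀ = 1.5824×-0.36162×-0.02983 + 0.93232×0.99956×0.99993 = 0.017070 + 0.931845 = 0.948915.
Q̄ = (S_0/π) × [bracket] = (1361/π) × 0.948915 = 411.09 W/m².
— Configuration B (ϕ=-21.6°):
cos h₀ = −tan(-21.6°) tan(-8.900°) = -0.0620, h₀ = 1.6328 rad.
Bracket: h₀ sin ϕ sin δ + cos ϕ cos δ sin h₀ = 1.6328×-0.36812×-0.15471 + 0.92978×0.98796×0.99808 = 0.092991 + 0.916822 = 1.009813.
Q̄ = (S_0/π) × [bracket] = (1361/π) × 1.009813 = 437.47 W/m².
Ratio Q̄_A / Q̄_B = 411.09 / 437.47 = 0.9397.

Q̄_A / Q̄_B ≈ 0.940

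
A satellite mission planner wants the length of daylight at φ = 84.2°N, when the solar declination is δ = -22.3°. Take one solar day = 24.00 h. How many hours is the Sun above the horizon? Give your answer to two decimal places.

cos H₀ = −tan φ · tan δ = 4.0377 ≥ 1, so the Sun never rises (polar night) and H₀ = 0.
Daylight = 2H₀/(2π) × 24.00 h = (0.0000/π) × 24.00 = 0.00 h.

0.00 h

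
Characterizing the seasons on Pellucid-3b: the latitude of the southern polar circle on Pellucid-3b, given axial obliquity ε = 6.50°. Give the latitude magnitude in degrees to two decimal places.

The polar circle is the lowest latitude that experiences at least one full rotation of continuous darkness at the northern-summer solstice; it lies at |φ| = 90° − ε = 90° − 6.50° = 83.50°.

83.50°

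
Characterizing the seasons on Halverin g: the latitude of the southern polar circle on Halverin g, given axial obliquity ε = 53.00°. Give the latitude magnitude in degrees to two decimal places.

The polar circle is the lowest latitude that experiences at least one full rotation of continuous darkness at the northern-summer solstice; it lies at |ϕ| = 90° − ε = 90° − 53.00° = 37.00°.

37.00°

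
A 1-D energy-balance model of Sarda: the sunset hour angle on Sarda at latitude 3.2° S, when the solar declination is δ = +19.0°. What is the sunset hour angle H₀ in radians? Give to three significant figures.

H₀ = 1.55 rad

cos H₀ = −tan φ · tan δ = −tan(-3.2°) × tan(+19.000°) = 0.0193, so H₀ = 1.5515 rad = 88.90°.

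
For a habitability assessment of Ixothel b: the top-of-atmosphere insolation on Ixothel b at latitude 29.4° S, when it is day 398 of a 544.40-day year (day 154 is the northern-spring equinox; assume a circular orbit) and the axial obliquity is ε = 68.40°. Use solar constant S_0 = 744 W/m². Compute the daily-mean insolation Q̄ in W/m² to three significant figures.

Q̄ ≈ 146 W/m²

Solar longitude: L_s = 360° × (398 − 154)/544.40 = 161.352°.
sin δ = sin 68.40° × sin 161.352° = 0.29730, so δ = +17.295°.
cos h₀ = −tan(-29.4°) tan(+17.295°) = 0.1755, h₀ = 1.3944 rad.
Bracket: h₀ sin ϕ sin δ + cos ϕ cos δ sin h₀ = 1.3944×-0.49090×0.29730 + 0.87121×0.95478×0.98449 = -0.203505 + 0.818912 = 0.615407.
Q̄ = (S_0/π) × [bracket] = (744/π) × 0.615407 = 145.7 W/m².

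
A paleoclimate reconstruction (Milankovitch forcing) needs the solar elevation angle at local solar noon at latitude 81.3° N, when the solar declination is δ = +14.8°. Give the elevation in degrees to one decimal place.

23.5°

At local noon the hour angle is zero, so the zenith angle equals |φ − δ| = |+81.3° − (+14.800°)| = 66.500°.
Elevation = 90° − 66.500° = 23.5°.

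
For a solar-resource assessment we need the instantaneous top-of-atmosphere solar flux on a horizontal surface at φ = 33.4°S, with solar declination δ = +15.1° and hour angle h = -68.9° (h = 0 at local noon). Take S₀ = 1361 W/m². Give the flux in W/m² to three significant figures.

200 W/m²

cos θ_z = sin φ sin δ + cos φ cos δ cos h = -0.143403 + 0.290166 = 0.146763.
Flux = S₀ · cos θ_z = 1361 × 0.146763 = 199.7 W/m².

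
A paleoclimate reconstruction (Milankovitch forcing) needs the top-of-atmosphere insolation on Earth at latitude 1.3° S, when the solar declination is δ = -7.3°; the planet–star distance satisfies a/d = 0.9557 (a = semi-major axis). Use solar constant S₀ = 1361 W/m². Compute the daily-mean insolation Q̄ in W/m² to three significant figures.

Q̄ ≈ 394 W/m²

cos H₀ = −tan(-1.3°) tan(-7.300°) = -0.0029, H₀ = 1.5737 rad.
Bracket: H₀ sin φ sin δ + cos φ cos δ sin H₀ = 1.5737×-0.02269×-0.12706 + 0.99974×0.99189×1.00000 = 0.004537 + 0.991632 = 0.996169.
Inverse-square distance factor (a/d)² = 0.9557² = 0.913362.
Q̄ = (S₀/π) × 0.913362 × [bracket] = (1361/π) × 0.913362 × 0.996169 = 394.2 W/m².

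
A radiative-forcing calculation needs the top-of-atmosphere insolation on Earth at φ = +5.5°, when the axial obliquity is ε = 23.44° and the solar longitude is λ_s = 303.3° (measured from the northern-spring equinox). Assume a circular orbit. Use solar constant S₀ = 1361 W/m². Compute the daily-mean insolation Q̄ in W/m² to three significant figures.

Solar declination: sin δ = sin ε · sin λ_s = sin 23.44° × sin 303.3° = -0.33247, so δ = -19.419°.
cos H₀ = −tan(+5.5°) tan(-19.419°) = 0.0339, H₀ = 1.5368 rad.
Bracket: H₀ sin φ sin δ + cos φ cos δ sin H₀ = 1.5368×0.09585×-0.33247 + 0.99540×0.94311×0.99942 = -0.048974 + 0.938227 = 0.889253.
Q̄ = (S₀/π) × [bracket] = (1361/π) × 0.889253 = 385.2 W/m².

Q̄ ≈ 385 W/m²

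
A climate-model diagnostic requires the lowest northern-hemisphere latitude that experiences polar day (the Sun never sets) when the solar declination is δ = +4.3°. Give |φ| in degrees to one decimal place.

|φ| = 85.7°

Polar day requires cos H₀ = −tan φ tan δ ≤ −1, i.e. tan φ tan δ ≥ 1.
The boundary is |tan φ| · |tan δ| = 1, so |φ| = 90° − |δ| = 90° − 4.3° = 85.7° in the northern hemisphere.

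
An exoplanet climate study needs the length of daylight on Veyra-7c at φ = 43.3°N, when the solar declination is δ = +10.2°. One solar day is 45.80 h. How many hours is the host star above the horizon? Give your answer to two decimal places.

cos H₀ = −tan φ · tan δ = −tan(+43.3°) × tan(+10.200°) = -0.1696, so H₀ = 1.7412 rad = 99.76°.
Daylight = 2H₀/(2π) × 45.80 h = (1.7412/π) × 45.80 = 25.38 h.

25.38 h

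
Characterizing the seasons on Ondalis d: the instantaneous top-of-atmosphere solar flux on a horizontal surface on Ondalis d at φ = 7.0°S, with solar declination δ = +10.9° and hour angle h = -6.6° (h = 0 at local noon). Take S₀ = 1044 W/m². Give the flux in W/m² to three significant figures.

cos θ_z = sin φ sin δ + cos φ cos δ cos h = -0.023045 + 0.968180 = 0.945135.
Flux = S₀ · cos θ_z = 1044 × 0.945135 = 986.7 W/m².

987 W/m²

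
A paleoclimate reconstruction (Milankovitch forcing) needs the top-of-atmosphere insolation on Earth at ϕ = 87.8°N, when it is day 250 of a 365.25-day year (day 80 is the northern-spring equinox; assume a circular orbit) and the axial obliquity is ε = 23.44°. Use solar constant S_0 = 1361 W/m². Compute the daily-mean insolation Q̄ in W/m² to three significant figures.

Q̄ ≈ 117 W/m²

Solar longitude: L_s = 360° × (250 − 80)/365.25 = 167.556°.
sin δ = sin 23.44° × sin 167.556° = 0.08571, so δ = +4.917°.
cos h₀ = −tan(+87.8°) tan(+4.917°) = -2.2395 ≤ −1 ⇒ polar day, h₀ = π.
Bracket: h₀ sin ϕ sin δ + cos ϕ cos δ sin h₀ = 3.1416×0.99926×0.08571 + 0.03839×0.99632×0.00000 = 0.269067 + 0.000000 = 0.269067.
Q̄ = (S_0/π) × [bracket] = (1361/π) × 0.269067 = 116.6 W/m².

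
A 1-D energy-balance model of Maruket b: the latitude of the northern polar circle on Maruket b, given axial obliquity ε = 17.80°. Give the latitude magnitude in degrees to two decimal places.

The polar circle is the lowest latitude that experiences at least one full rotation of continuous daylight at the northern-summer solstice; it lies at |ϕ| = 90° − ε = 90° − 17.80° = 72.20°.

72.20°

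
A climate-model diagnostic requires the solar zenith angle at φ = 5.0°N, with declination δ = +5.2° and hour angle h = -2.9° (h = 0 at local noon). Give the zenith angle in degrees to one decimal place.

cos θ_z = sin φ sin δ + cos φ cos δ cos h = 0.007899 + 0.990824 = 0.998723.
θ_z = arccos(0.998723) = 2.9°.

θ_z = 2.9°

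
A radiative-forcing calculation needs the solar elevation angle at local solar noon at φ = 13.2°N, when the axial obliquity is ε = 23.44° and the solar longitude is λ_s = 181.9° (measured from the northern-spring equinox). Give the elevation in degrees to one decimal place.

Solar declination: sin δ = sin ε · sin λ_s = sin 23.44° × sin 181.9° = -0.01319, so δ = -0.756°.
At local noon the hour angle is zero, so the zenith angle equals |φ − δ| = |+13.2° − (-0.756°)| = 13.956°.
Elevation = 90° − 13.956° = 76.0°.

76.0°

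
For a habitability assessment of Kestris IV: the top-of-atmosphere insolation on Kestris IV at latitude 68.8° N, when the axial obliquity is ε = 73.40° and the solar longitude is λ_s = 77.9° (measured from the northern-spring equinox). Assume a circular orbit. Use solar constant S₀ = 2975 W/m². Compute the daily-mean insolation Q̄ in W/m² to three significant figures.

Q̄ ≈ 2.60e+03 W/m²

Solar declination: sin δ = sin ε · sin λ_s = sin 73.40° × sin 77.9° = 0.93703, so δ = +69.559°.
cos H₀ = −tan(+68.8°) tan(+69.559°) = -6.9173 ≤ −1 ⇒ polar day, H₀ = π.
Bracket: H₀ sin φ sin δ + cos φ cos δ sin H₀ = 3.1416×0.93232×0.93703 + 0.36162×0.34924×0.00000 = 2.744539 + 0.000000 = 2.744539.
Q̄ = (S₀/π) × [bracket] = (2975/π) × 2.744539 = 2599 W/m².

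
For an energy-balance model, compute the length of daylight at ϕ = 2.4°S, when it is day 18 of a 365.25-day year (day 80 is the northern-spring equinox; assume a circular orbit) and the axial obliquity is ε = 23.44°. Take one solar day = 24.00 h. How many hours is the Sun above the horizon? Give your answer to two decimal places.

12.12 h

Solar longitude: L_s = 360° × (18 − 80)/365.25 = -61.109°, i.e. -61.109° + 360° = 298.891°.
sin δ = sin 23.44° × sin 298.891° = -0.34828, so δ = -20.382°.
cos h₀ = −tan ϕ · tan δ = −tan(-2.4°) × tan(-20.382°) = -0.0156, so h₀ = 1.5864 rad = 90.89°.
Daylight = 2h₀/(2π) × 24.00 h = (1.5864/π) × 24.00 = 12.12 h.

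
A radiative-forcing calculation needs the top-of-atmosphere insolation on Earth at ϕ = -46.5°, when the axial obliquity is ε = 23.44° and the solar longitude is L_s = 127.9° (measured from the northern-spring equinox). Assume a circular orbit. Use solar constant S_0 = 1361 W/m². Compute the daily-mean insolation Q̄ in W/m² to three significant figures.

Solar declination: sin δ = sin ε · sin L_s = sin 23.44° × sin 127.9° = 0.31389, so δ = +18.294°.
cos h₀ = −tan(-46.5°) tan(+18.294°) = 0.3484, h₀ = 1.2150 rad.
Bracket: h₀ sin ϕ sin δ + cos ϕ cos δ sin h₀ = 1.2150×-0.72537×0.31389 + 0.68835×0.94946×0.93735 = -0.276639 + 0.612615 = 0.335976.
Q̄ = (S_0/π) × [bracket] = (1361/π) × 0.335976 = 145.6 W/m².

Q̄ ≈ 146 W/m²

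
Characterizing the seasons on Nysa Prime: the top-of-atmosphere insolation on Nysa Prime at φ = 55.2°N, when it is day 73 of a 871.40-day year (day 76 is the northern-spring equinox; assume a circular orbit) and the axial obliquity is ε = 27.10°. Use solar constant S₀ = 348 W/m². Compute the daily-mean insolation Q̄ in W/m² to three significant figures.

Q̄ ≈ 61.8 W/m²

Solar longitude: λ_s = 360° × (73 − 76)/871.40 = -1.239°, i.e. -1.239° + 360° = 358.761°.
sin δ = sin 27.10° × sin 358.761° = -0.00985, so δ = -0.565°.
cos H₀ = −tan(+55.2°) tan(-0.565°) = 0.0142, H₀ = 1.5566 rad.
Bracket: H₀ sin φ sin δ + cos φ cos δ sin H₀ = 1.5566×0.82115×-0.00985 + 0.57071×0.99995×0.99990 = -0.012590 + 0.570624 = 0.558034.
Q̄ = (S₀/π) × [bracket] = (348/π) × 0.558034 = 61.81 W/m².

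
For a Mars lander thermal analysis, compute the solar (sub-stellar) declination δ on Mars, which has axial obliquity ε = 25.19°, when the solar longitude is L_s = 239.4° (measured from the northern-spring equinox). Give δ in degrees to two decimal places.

δ = -21.49°

sin δ = sin ε · sin L_s = sin 25.19° × sin 239.4° = -0.366350.
δ = arcsin(-0.366350) = -21.49°.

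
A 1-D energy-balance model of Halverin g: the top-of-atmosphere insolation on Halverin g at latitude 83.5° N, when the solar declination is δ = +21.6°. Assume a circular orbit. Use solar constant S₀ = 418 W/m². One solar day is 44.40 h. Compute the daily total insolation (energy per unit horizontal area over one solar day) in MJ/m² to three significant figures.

cos H₀ = −tan(+83.5°) tan(+21.600°) = -3.4750 ≤ −1 ⇒ polar day, H₀ = π.
Bracket: H₀ sin φ sin δ + cos φ cos δ sin H₀ = 3.1416×0.99357×0.36812 + 0.11320×0.92978×0.00000 = 1.149050 + 0.000000 = 1.149050.
Q̄ = (S₀/π) × [bracket] = (418/π) × 1.149050 = 152.89 W/m².
Daily total = Q̄ × 44.40 h × 3600 s/h = 152.89 × 44.40 × 3600 / 10⁶ = 24.44 MJ/m².

24.4 MJ/m²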